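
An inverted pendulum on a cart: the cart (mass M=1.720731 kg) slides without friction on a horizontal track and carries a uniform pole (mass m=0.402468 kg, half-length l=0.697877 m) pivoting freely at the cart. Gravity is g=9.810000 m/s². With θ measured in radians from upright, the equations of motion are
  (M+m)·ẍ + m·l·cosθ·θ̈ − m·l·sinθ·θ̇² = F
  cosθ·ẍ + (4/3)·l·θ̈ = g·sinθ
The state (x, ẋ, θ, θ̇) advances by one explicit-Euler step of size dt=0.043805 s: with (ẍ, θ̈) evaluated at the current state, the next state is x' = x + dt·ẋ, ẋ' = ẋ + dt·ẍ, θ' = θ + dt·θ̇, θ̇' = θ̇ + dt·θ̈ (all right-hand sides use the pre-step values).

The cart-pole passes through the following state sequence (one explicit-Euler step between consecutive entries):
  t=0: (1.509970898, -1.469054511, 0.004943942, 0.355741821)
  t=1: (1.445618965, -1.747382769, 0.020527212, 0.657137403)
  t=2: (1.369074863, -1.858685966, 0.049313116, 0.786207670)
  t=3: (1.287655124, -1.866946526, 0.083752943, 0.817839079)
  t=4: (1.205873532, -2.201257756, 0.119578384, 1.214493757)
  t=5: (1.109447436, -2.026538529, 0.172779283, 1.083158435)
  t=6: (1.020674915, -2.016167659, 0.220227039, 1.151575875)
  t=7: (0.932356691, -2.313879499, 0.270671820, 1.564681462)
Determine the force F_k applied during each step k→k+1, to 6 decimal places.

F_0 = -11.558066 N
F_1 = -4.569870 N
F_2 = -0.206371 N
F_3 = -13.685163 N
F_4 = 7.583007 N
F_5 = 0.878170 N
F_6 = -11.926444 N

step 0→1:
  ẍ = (ẋ'−ẋ)/dt = (-1.747382769−-1.469054511)/0.043805 = -6.353801
  θ̈ = (θ̇'−θ̇)/dt = (0.657137403−0.355741821)/0.043805 = 6.880392
  sinθ=0.004944, cosθ=0.999988
  F = (M+m)·ẍ + m·l·cosθ·θ̈ − m·l·sinθ·θ̇² = -13.490384 + 1.932494 − 0.000176 = -11.558066
step 1→2:
  ẍ = (ẋ'−ẋ)/dt = (-1.858685966−-1.747382769)/0.043805 = -2.540879
  θ̈ = (θ̇'−θ̇)/dt = (0.786207670−0.657137403)/0.043805 = 2.946473
  sinθ=0.020526, cosθ=0.999789
  F = (M+m)·ẍ + m·l·cosθ·θ̈ − m·l·sinθ·θ̇² = -5.394791 + 0.827411 − 0.002490 = -4.569870
step 2→3:
  ẍ = (ẋ'−ẋ)/dt = (-1.866946526−-1.858685966)/0.043805 = -0.188576
  θ̈ = (θ̇'−θ̇)/dt = (0.817839079−0.786207670)/0.043805 = 0.722096
  sinθ=0.049293, cosθ=0.998784
  F = (M+m)·ẍ + m·l·cosθ·θ̈ − m·l·sinθ·θ̇² = -0.400384 + 0.202571 − 0.008558 = -0.206371
step 3→4:
  ẍ = (ẋ'−ẋ)/dt = (-2.201257756−-1.866946526)/0.043805 = -7.631805
  θ̈ = (θ̇'−θ̇)/dt = (1.214493757−0.817839079)/0.043805 = 9.055009
  sinθ=0.083655, cosθ=0.996495
  F = (M+m)·ẍ + m·l·cosθ·θ̈ − m·l·sinθ·θ̇² = -16.203841 + 2.534394 − 0.015716 = -13.685163
step 4→5:
  ẍ = (ẋ'−ẋ)/dt = (-2.026538529−-2.201257756)/0.043805 = 3.988568
  θ̈ = (θ̇'−θ̇)/dt = (1.083158435−1.214493757)/0.043805 = -2.998181
  sinθ=0.119294, cosθ=0.992859
  F = (M+m)·ẍ + m·l·cosθ·θ̈ − m·l·sinθ·θ̇² = 8.468524 + -0.836095 − 0.049422 = 7.583007
step 5→6:
  ẍ = (ẋ'−ẋ)/dt = (-2.016167659−-2.026538529)/0.043805 = 0.236751
  θ̈ = (θ̇'−θ̇)/dt = (1.151575875−1.083158435)/0.043805 = 1.561864
  sinθ=0.171921, cosθ=0.985111
  F = (M+m)·ẍ + m·l·cosθ·θ̈ − m·l·sinθ·θ̇² = 0.502669 + 0.432154 − 0.056653 = 0.878170
step 6→7:
  ẍ = (ẋ'−ẋ)/dt = (-2.313879499−-2.016167659)/0.043805 = -6.796298
  θ̈ = (θ̇'−θ̇)/dt = (1.564681462−1.151575875)/0.043805 = 9.430558
  sinθ=0.218451, cosθ=0.975848
  F = (M+m)·ẍ + m·l·cosθ·θ̈ − m·l·sinθ·θ̇² = -14.429893 + 2.584817 − 0.081367 = -11.926444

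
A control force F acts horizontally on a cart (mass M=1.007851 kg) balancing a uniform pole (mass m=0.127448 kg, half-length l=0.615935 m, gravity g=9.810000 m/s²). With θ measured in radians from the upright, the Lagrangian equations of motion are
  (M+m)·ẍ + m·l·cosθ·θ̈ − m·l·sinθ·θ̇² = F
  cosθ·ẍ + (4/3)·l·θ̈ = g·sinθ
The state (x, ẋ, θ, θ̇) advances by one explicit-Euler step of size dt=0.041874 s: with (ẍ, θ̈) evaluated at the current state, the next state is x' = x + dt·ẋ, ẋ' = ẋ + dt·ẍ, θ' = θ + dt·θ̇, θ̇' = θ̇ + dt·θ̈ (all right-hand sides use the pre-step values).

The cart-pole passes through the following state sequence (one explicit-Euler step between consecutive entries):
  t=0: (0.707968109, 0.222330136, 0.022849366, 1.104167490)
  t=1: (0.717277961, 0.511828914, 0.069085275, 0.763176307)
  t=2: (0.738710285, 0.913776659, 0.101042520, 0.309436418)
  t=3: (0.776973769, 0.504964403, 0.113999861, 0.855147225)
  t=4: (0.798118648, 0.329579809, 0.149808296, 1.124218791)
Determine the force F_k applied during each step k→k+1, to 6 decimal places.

F_0 = 7.207704 N
F_1 = 10.045977 N
F_2 = -10.066778 N
F_3 = -4.260459 N

step 0→1:
  ẍ = (ẋ'−ẋ)/dt = (0.511828914−0.222330136)/0.041874 = 6.913569
  θ̈ = (θ̇'−θ̇)/dt = (0.763176307−1.104167490)/0.041874 = -8.143267
  sinθ=0.022847, cosθ=0.999739
  F = (M+m)·ẍ + m·l·cosθ·θ̈ − m·l·sinθ·θ̇² = 7.848968 + -0.639077 − 0.002187 = 7.207704
step 1→2:
  ẍ = (ẋ'−ẋ)/dt = (0.913776659−0.511828914)/0.041874 = 9.598981
  θ̈ = (θ̇'−θ̇)/dt = (0.309436418−0.763176307)/0.041874 = -10.835838
  sinθ=0.069030, cosθ=0.997615
  F = (M+m)·ẍ + m·l·cosθ·θ̈ − m·l·sinθ·θ̇² = 10.897714 + -0.848581 − 0.003156 = 10.045977
step 2→3:
  ẍ = (ẋ'−ẋ)/dt = (0.504964403−0.913776659)/0.041874 = -9.762914
  θ̈ = (θ̇'−θ̇)/dt = (0.855147225−0.309436418)/0.041874 = 13.032211
  sinθ=0.100871, cosθ=0.994900
  F = (M+m)·ẍ + m·l·cosθ·θ̈ − m·l·sinθ·θ̇² = -11.083826 + 1.017807 − 0.000758 = -10.066778
step 3→4:
  ẍ = (ẋ'−ẋ)/dt = (0.329579809−0.504964403)/0.041874 = -4.188389
  θ̈ = (θ̇'−θ̇)/dt = (1.124218791−0.855147225)/0.041874 = 6.425743
  sinθ=0.113753, cosθ=0.993509
  F = (M+m)·ẍ + m·l·cosθ·θ̈ − m·l·sinθ·θ̇² = -4.755074 + 0.501145 − 0.006530 = -4.260459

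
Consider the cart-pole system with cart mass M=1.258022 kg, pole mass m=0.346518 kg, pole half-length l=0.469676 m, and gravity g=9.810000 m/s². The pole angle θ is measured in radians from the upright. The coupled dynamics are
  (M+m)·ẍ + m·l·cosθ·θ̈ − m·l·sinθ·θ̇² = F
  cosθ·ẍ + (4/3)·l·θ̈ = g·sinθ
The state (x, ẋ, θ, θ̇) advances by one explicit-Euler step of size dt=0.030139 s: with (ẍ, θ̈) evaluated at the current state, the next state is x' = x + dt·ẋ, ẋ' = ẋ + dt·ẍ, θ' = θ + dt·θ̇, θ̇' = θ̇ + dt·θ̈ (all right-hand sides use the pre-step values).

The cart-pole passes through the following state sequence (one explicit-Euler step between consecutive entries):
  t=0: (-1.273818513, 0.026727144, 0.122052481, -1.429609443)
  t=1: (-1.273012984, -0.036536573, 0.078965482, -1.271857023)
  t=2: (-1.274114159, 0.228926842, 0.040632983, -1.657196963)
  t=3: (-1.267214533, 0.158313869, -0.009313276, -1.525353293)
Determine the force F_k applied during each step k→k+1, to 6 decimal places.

step 0→1:
  ẍ = (ẋ'−ẋ)/dt = (-0.036536573−0.026727144)/0.030139 = -2.099065
  θ̈ = (θ̇'−θ̇)/dt = (-1.271857023−-1.429609443)/0.030139 = 5.234162
  sinθ=0.121750, cosθ=0.992561
  F = (M+m)·ẍ + m·l·cosθ·θ̈ − m·l·sinθ·θ̇² = -3.368034 + 0.845529 − 0.040497 = -2.563002
step 1→2:
  ẍ = (ẋ'−ẋ)/dt = (0.228926842−-0.036536573)/0.030139 = 8.807970
  θ̈ = (θ̇'−θ̇)/dt = (-1.657196963−-1.271857023)/0.030139 = -12.785426
  sinθ=0.078883, cosθ=0.996884
  F = (M+m)·ẍ + m·l·cosθ·θ̈ − m·l·sinθ·θ̇² = 14.132741 + -2.074359 − 0.020768 = 12.037614
step 2→3:
  ẍ = (ẋ'−ẋ)/dt = (0.158313869−0.228926842)/0.030139 = -2.342910
  θ̈ = (θ̇'−θ̇)/dt = (-1.525353293−-1.657196963)/0.030139 = 4.374520
  sinθ=0.040622, cosθ=0.999175
  F = (M+m)·ẍ + m·l·cosθ·θ̈ − m·l·sinθ·θ̇² = -3.759293 + 0.711371 − 0.018156 = -3.066079

F_0 = -2.563002 N
F_1 = 12.037614 N
F_2 = -3.066079 N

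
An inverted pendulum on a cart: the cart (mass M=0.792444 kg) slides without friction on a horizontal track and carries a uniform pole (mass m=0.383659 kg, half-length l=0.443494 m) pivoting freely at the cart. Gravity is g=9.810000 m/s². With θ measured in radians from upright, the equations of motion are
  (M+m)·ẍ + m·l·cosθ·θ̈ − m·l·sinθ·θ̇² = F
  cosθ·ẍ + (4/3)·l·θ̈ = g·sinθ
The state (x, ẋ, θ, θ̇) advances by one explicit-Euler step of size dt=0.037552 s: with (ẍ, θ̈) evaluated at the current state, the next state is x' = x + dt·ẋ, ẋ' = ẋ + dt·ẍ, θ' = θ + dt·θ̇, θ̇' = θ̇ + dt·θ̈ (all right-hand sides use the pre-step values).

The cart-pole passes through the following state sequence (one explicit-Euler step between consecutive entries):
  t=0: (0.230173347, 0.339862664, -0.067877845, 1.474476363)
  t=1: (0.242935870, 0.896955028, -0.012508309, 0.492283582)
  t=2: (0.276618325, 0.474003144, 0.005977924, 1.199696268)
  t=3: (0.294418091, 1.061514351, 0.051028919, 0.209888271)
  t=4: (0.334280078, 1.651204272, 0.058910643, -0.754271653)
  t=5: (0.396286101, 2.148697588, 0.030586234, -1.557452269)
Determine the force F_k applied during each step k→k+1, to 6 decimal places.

F_0 = 13.032714 N
F_1 = -10.040968 N
F_2 = 13.914184 N
F_3 = 14.105321 N
F_4 = 11.942503 N

step 0→1:
  ẍ = (ẋ'−ẋ)/dt = (0.896955028−0.339862664)/0.037552 = 14.835225
  θ̈ = (θ̇'−θ̇)/dt = (0.492283582−1.474476363)/0.037552 = -26.155538
  sinθ=-0.067826, cosθ=0.997697
  F = (M+m)·ẍ + m·l·cosθ·θ̈ − m·l·sinθ·θ̇² = 17.447752 + -4.440129 − -0.025090 = 13.032714
step 1→2:
  ẍ = (ẋ'−ẋ)/dt = (0.474003144−0.896955028)/0.037552 = -11.263099
  θ̈ = (θ̇'−θ̇)/dt = (1.199696268−0.492283582)/0.037552 = 18.838216
  sinθ=-0.012508, cosθ=0.999922
  F = (M+m)·ẍ + m·l·cosθ·θ̈ − m·l·sinθ·θ̇² = -13.246564 + 3.205080 − -0.000516 = -10.040968
step 2→3:
  ẍ = (ẋ'−ẋ)/dt = (1.061514351−0.474003144)/0.037552 = 15.645271
  θ̈ = (θ̇'−θ̇)/dt = (0.209888271−1.199696268)/0.037552 = -26.358330
  sinθ=0.005978, cosθ=0.999982
  F = (M+m)·ẍ + m·l·cosθ·θ̈ − m·l·sinθ·θ̇² = 18.400450 + -4.484802 − 0.001464 = 13.914184
step 3→4:
  ẍ = (ẋ'−ẋ)/dt = (1.651204272−1.061514351)/0.037552 = 15.703289
  θ̈ = (θ̇'−θ̇)/dt = (-0.754271653−0.209888271)/0.037552 = -25.675328
  sinθ=0.051007, cosθ=0.998698
  F = (M+m)·ẍ + m·l·cosθ·θ̈ − m·l·sinθ·θ̇² = 18.468686 + -4.362982 − 0.000382 = 14.105321
step 4→5:
  ẍ = (ẋ'−ẋ)/dt = (2.148697588−1.651204272)/0.037552 = 13.248118
  θ̈ = (θ̇'−θ̇)/dt = (-1.557452269−-0.754271653)/0.037552 = -21.388491
  sinθ=0.058877, cosθ=0.998265
  F = (M+m)·ẍ + m·l·cosθ·θ̈ − m·l·sinθ·θ̇² = 15.581151 + -3.632949 − 0.005699 = 11.942503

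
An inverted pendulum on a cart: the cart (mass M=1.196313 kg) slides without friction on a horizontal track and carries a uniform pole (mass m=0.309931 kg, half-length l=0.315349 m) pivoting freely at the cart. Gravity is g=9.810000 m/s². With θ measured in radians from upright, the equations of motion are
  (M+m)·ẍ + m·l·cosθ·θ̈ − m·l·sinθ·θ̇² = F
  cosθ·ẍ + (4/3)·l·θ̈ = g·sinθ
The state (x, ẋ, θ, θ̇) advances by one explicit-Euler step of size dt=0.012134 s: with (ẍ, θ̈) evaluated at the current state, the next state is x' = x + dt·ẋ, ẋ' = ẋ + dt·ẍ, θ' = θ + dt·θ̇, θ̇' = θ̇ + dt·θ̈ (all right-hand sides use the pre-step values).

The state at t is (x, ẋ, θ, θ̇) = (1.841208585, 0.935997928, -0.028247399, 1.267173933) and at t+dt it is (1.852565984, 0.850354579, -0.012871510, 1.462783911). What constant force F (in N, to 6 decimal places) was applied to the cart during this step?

ẍ = (ẋ'−ẋ)/dt = (0.850354579−0.935997928)/0.012134 = -7.058130
θ̈ = (θ̇'−θ̇)/dt = (1.462783911−1.267173933)/0.012134 = 16.120816
sinθ=-0.028244, cosθ=0.999601
F = (M+m)·ẍ + m·l·cosθ·θ̈ − m·l·sinθ·θ̇² = -10.631266 + 1.574962 − -0.004433 = -9.051871

F = -9.051871 N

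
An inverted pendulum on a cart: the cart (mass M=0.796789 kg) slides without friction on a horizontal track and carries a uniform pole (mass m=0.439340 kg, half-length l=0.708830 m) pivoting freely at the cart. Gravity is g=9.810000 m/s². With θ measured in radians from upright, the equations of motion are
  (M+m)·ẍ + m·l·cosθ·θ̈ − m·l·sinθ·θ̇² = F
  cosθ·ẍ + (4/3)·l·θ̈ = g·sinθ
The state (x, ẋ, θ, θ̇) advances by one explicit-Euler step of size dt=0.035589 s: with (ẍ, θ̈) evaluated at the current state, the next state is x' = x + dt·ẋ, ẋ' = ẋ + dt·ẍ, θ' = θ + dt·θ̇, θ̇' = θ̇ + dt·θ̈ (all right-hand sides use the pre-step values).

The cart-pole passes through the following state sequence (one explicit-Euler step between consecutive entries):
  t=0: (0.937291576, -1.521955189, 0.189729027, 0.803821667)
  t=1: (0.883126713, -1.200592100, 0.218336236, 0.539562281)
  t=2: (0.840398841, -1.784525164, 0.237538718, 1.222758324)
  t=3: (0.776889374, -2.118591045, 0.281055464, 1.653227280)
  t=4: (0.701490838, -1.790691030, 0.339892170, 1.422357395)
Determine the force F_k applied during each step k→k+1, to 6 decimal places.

step 0→1:
  ẍ = (ẋ'−ẋ)/dt = (-1.200592100−-1.521955189)/0.035589 = 9.029843
  θ̈ = (θ̇'−θ̇)/dt = (0.539562281−0.803821667)/0.035589 = -7.425311
  sinθ=0.188593, cosθ=0.982055
  F = (M+m)·ẍ + m·l·cosθ·θ̈ − m·l·sinθ·θ̇² = 11.162051 + -2.270876 − 0.037948 = 8.853227
step 1→2:
  ẍ = (ẋ'−ẋ)/dt = (-1.784525164−-1.200592100)/0.035589 = -16.407684
  θ̈ = (θ̇'−θ̇)/dt = (1.222758324−0.539562281)/0.035589 = 19.196832
  sinθ=0.216606, cosθ=0.976259
  F = (M+m)·ẍ + m·l·cosθ·θ̈ − m·l·sinθ·θ̇² = -20.282014 + 5.836299 − 0.019638 = -14.465353
step 2→3:
  ẍ = (ẋ'−ẋ)/dt = (-2.118591045−-1.784525164)/0.035589 = -9.386773
  θ̈ = (θ̇'−θ̇)/dt = (1.653227280−1.222758324)/0.035589 = 12.095562
  sinθ=0.235311, cosθ=0.971920
  F = (M+m)·ẍ + m·l·cosθ·θ̈ − m·l·sinθ·θ̇² = -11.603263 + 3.660998 − 0.109564 = -8.051829
step 3→4:
  ẍ = (ẋ'−ẋ)/dt = (-1.790691030−-2.118591045)/0.035589 = 9.213521
  θ̈ = (θ̇'−θ̇)/dt = (1.422357395−1.653227280)/0.035589 = -6.487114
  sinθ=0.277370, cosθ=0.960763
  F = (M+m)·ẍ + m·l·cosθ·θ̈ − m·l·sinθ·θ̇² = 11.389101 + -1.940934 − 0.236084 = 9.212083

F_0 = 8.853227 N
F_1 = -14.465353 N
F_2 = -8.051829 N
F_3 = 9.212083 N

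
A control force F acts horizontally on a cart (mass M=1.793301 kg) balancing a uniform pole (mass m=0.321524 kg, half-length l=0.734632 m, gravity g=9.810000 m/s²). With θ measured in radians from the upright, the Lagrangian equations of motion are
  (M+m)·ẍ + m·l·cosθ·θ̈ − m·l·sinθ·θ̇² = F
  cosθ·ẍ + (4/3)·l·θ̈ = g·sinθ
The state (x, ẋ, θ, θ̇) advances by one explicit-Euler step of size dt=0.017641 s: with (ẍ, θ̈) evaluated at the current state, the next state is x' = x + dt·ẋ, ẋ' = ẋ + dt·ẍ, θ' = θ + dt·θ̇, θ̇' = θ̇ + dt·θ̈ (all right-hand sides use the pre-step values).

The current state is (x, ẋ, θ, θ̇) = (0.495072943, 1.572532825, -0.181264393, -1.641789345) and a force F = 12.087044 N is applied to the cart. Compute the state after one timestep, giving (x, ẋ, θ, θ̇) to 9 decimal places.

(0.522813995, 1.688716975, -0.210227199, -1.790311097)

sinθ=-0.180273395, cosθ=0.983616543
temp = (F + m·l·θ̇²·sinθ)/(M+m) = (12.087044 + -0.114775645)/2.114825 = 5.661115390
θ̈ = (g·sinθ − cosθ·temp)/(l·(4/3 − m·cos²θ/(M+m))) = -8.419123201
ẍ = temp − m·l·θ̈·cosθ/(M+m) = 6.586029685
Euler: x'=0.495072943+0.017641·1.572532825=0.522813995, ẋ'=1.572532825+0.017641·6.586029685=1.688716975
       θ'=-0.181264393+0.017641·-1.641789345=-0.210227199, θ̇'=-1.641789345+0.017641·-8.419123201=-1.790311097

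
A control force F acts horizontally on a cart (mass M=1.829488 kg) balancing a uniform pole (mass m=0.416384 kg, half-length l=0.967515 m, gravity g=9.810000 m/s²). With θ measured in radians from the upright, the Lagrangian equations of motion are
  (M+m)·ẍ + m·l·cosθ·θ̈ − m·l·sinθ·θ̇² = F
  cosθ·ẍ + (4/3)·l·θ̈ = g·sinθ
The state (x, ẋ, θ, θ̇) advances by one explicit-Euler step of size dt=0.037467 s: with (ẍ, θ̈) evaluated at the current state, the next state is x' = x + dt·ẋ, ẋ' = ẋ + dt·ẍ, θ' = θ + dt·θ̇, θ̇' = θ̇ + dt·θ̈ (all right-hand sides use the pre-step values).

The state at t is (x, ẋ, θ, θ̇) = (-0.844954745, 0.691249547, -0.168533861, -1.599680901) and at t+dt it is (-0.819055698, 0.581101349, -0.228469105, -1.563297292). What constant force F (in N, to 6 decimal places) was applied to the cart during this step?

F = -6.043990 N

ẍ = (ẋ'−ẋ)/dt = (0.581101349−0.691249547)/0.037467 = -2.939872
θ̈ = (θ̇'−θ̇)/dt = (-1.563297292−-1.599680901)/0.037467 = 0.971084
sinθ=-0.167737, cosθ=0.985832
F = (M+m)·ẍ + m·l·cosθ·θ̈ − m·l·sinθ·θ̇² = -6.602577 + 0.385666 − -0.172921 = -6.043990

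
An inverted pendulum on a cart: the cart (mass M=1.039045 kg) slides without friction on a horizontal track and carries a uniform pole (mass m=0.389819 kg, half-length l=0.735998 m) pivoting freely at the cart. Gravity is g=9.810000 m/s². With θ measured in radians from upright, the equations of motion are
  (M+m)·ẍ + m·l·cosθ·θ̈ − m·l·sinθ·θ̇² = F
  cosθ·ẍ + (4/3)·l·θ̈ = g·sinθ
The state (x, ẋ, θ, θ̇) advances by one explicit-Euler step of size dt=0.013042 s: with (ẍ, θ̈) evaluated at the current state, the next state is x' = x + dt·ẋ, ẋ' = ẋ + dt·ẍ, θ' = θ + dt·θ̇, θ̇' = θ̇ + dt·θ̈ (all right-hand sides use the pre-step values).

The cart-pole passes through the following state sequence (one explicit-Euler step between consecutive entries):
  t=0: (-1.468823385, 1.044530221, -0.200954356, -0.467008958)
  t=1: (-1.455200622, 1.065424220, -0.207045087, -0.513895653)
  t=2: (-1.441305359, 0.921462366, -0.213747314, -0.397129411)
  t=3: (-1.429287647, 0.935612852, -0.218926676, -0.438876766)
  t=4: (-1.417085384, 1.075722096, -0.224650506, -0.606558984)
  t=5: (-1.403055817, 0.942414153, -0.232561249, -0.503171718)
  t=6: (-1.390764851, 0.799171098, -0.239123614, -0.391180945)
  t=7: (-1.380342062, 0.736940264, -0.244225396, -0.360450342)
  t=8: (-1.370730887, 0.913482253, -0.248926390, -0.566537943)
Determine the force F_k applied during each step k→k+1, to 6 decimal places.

F_0 = 1.290922 N
F_1 = -13.242856 N
F_2 = 0.662422 N
F_3 = 11.761452 N
F_4 = -12.364298 N
F_5 = -13.279456 N
F_6 = -6.150733 N
F_7 = 14.951610 N

step 0→1:
  ẍ = (ẋ'−ẋ)/dt = (1.065424220−1.044530221)/0.013042 = 1.602055
  θ̈ = (θ̇'−θ̇)/dt = (-0.513895653−-0.467008958)/0.013042 = -3.595054
  sinθ=-0.199605, cosθ=0.979877
  F = (M+m)·ẍ + m·l·cosθ·θ̈ − m·l·sinθ·θ̇² = 2.289118 + -1.010686 − -0.012490 = 1.290922
step 1→2:
  ẍ = (ẋ'−ẋ)/dt = (0.921462366−1.065424220)/0.013042 = -11.038326
  θ̈ = (θ̇'−θ̇)/dt = (-0.397129411−-0.513895653)/0.013042 = 8.953093
  sinθ=-0.205569, cosθ=0.978643
  F = (M+m)·ẍ + m·l·cosθ·θ̈ − m·l·sinθ·θ̇² = -15.772267 + 2.513836 − -0.015576 = -13.242856
step 2→3:
  ẍ = (ẋ'−ẋ)/dt = (0.935612852−0.921462366)/0.013042 = 1.084994
  θ̈ = (θ̇'−θ̇)/dt = (-0.438876766−-0.397129411)/0.013042 = -3.200993
  sinθ=-0.212123, cosθ=0.977243
  F = (M+m)·ẍ + m·l·cosθ·θ̈ − m·l·sinθ·θ̇² = 1.550308 + -0.897484 − -0.009598 = 0.662422
step 3→4:
  ẍ = (ẋ'−ẋ)/dt = (1.075722096−0.935612852)/0.013042 = 10.742926
  θ̈ = (θ̇'−θ̇)/dt = (-0.606558984−-0.438876766)/0.013042 = -12.857094
  sinθ=-0.217182, cosθ=0.976131
  F = (M+m)·ẍ + m·l·cosθ·θ̈ − m·l·sinθ·θ̇² = 15.350181 + -3.600730 − -0.012002 = 11.761452
step 4→5:
  ẍ = (ẋ'−ẋ)/dt = (0.942414153−1.075722096)/0.013042 = -10.221434
  θ̈ = (θ̇'−θ̇)/dt = (-0.503171718−-0.606558984)/0.013042 = 7.927255
  sinθ=-0.222766, cosθ=0.974872
  F = (M+m)·ẍ + m·l·cosθ·θ̈ − m·l·sinθ·θ̇² = -14.605039 + 2.217227 − -0.023514 = -12.364298
step 5→6:
  ẍ = (ẋ'−ẋ)/dt = (0.799171098−0.942414153)/0.013042 = -10.983212
  θ̈ = (θ̇'−θ̇)/dt = (-0.391180945−-0.503171718)/0.013042 = 8.586932
  sinθ=-0.230471, cosθ=0.973079
  F = (M+m)·ẍ + m·l·cosθ·θ̈ − m·l·sinθ·θ̇² = -15.693517 + 2.397319 − -0.016741 = -13.279456
step 6→7:
  ẍ = (ẋ'−ẋ)/dt = (0.736940264−0.799171098)/0.013042 = -4.771571
  θ̈ = (θ̇'−θ̇)/dt = (-0.360450342−-0.391180945)/0.013042 = 2.356280
  sinθ=-0.236851, cosθ=0.971546
  F = (M+m)·ẍ + m·l·cosθ·θ̈ − m·l·sinθ·θ̇² = -6.817927 + 0.656795 − -0.010399 = -6.150733
step 7→8:
  ẍ = (ẋ'−ẋ)/dt = (0.913482253−0.736940264)/0.013042 = 13.536420
  θ̈ = (θ̇'−θ̇)/dt = (-0.566537943−-0.360450342)/0.013042 = -15.801840
  sinθ=-0.241805, cosθ=0.970325
  F = (M+m)·ẍ + m·l·cosθ·θ̈ − m·l·sinθ·θ̇² = 19.341703 + -4.399107 − -0.009014 = 14.951610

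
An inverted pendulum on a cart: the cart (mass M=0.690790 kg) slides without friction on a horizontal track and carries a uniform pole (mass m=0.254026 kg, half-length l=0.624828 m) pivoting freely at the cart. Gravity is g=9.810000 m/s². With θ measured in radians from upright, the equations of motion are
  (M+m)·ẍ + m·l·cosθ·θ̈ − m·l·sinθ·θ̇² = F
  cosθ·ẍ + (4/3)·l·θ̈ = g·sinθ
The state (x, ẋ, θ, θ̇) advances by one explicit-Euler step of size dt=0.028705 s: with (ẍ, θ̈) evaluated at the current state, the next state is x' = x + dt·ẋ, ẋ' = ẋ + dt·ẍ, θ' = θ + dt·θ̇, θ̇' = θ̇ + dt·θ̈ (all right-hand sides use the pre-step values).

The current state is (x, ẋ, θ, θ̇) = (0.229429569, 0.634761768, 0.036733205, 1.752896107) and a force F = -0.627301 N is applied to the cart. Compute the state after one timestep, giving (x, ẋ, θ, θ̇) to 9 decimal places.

sinθ=0.036724945, cosθ=0.999325412
temp = (F + m·l·θ̇²·sinθ)/(M+m) = (-0.627301 + 0.017910683)/0.944816 = -0.644983062
θ̈ = (g·sinθ − cosθ·temp)/(l·(4/3 − m·cos²θ/(M+m))) = 1.510240577
ẍ = temp − m·l·θ̈·cosθ/(M+m) = -0.898521890
Euler: x'=0.229429569+0.028705·0.634761768=0.247650406, ẋ'=0.634761768+0.028705·-0.898521890=0.608969697
       θ'=0.036733205+0.028705·1.752896107=0.087050088, θ̇'=1.752896107+0.028705·1.510240577=1.796247563

(0.247650406, 0.608969697, 0.087050088, 1.796247563)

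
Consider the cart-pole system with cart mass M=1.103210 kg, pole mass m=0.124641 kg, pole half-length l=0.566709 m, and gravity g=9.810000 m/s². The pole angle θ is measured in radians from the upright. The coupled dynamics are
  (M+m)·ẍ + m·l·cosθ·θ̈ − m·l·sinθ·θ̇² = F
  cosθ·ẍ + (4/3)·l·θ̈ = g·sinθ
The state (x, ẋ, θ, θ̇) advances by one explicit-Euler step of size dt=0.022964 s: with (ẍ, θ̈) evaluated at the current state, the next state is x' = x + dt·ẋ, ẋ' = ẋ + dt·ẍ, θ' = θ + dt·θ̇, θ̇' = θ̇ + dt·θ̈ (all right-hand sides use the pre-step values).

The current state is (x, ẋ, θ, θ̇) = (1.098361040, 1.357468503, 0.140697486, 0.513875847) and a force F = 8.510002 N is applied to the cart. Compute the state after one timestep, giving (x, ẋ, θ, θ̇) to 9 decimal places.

(1.129533947, 1.526944202, 0.152498131, 0.333611904)

sinθ=0.140233742, cosθ=0.990118426
temp = (F + m·l·θ̇²·sinθ)/(M+m) = (8.510002 + 0.002615712)/1.227851 = 6.932940326
θ̈ = (g·sinθ − cosθ·temp)/(l·(4/3 − m·cos²θ/(M+m))) = -7.849849440
ẍ = temp − m·l·θ̈·cosθ/(M+m) = 7.380060058
Euler: x'=1.098361040+0.022964·1.357468503=1.129533947, ẋ'=1.357468503+0.022964·7.380060058=1.526944202
       θ'=0.140697486+0.022964·0.513875847=0.152498131, θ̇'=0.513875847+0.022964·-7.849849440=0.333611904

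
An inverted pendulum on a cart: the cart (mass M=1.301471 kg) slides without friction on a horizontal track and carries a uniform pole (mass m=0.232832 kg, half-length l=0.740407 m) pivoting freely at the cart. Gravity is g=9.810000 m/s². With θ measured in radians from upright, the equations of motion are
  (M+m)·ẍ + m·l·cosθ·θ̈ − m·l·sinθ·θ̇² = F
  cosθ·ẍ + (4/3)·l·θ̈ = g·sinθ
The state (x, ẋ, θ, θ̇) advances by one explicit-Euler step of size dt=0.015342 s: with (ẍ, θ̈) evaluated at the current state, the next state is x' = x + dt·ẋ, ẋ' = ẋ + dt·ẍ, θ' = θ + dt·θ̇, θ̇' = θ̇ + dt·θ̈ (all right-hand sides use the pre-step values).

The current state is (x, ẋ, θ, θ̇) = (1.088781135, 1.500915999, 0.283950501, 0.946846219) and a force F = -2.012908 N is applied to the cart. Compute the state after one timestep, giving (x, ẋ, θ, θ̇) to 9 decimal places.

sinθ=0.280150133, cosθ=0.959956199
temp = (F + m·l·θ̇²·sinθ)/(M+m) = (-2.012908 + 0.043297509)/1.534303 = -1.283716769
θ̈ = (g·sinθ − cosθ·temp)/(l·(4/3 − m·cos²θ/(M+m))) = 4.504604838
ẍ = temp − m·l·θ̈·cosθ/(M+m) = -1.769575674
Euler: x'=1.088781135+0.015342·1.500915999=1.111808188, ẋ'=1.500915999+0.015342·-1.769575674=1.473767169
       θ'=0.283950501+0.015342·0.946846219=0.298477016, θ̇'=0.946846219+0.015342·4.504604838=1.015955866

(1.111808188, 1.473767169, 0.298477016, 1.015955866)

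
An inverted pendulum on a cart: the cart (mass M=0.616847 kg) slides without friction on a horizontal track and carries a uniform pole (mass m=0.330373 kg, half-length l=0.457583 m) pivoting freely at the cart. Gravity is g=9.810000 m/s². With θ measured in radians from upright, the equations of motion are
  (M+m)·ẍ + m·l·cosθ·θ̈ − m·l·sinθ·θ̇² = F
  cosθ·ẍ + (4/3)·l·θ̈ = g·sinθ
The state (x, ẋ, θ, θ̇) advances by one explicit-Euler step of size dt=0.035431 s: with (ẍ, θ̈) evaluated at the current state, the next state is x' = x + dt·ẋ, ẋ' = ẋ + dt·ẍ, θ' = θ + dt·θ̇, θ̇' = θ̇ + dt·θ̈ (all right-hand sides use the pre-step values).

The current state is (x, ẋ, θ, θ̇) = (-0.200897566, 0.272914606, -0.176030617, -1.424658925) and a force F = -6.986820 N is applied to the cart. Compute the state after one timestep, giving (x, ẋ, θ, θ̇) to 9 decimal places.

sinθ=-0.175122921, cosθ=0.984546577
temp = (F + m·l·θ̇²·sinθ)/(M+m) = (-6.986820 + -0.053732770)/0.947220 = -7.432859071
θ̈ = (g·sinθ − cosθ·temp)/(l·(4/3 − m·cos²θ/(M+m))) = 12.296737580
ẍ = temp − m·l·θ̈·cosθ/(M+m) = -9.365048674
Euler: x'=-0.200897566+0.035431·0.272914606=-0.191227929, ẋ'=0.272914606+0.035431·-9.365048674=-0.058898434
       θ'=-0.176030617+0.035431·-1.424658925=-0.226507707, θ̇'=-1.424658925+0.035431·12.296737580=-0.988973216

(-0.191227929, -0.058898434, -0.226507707, -0.988973216)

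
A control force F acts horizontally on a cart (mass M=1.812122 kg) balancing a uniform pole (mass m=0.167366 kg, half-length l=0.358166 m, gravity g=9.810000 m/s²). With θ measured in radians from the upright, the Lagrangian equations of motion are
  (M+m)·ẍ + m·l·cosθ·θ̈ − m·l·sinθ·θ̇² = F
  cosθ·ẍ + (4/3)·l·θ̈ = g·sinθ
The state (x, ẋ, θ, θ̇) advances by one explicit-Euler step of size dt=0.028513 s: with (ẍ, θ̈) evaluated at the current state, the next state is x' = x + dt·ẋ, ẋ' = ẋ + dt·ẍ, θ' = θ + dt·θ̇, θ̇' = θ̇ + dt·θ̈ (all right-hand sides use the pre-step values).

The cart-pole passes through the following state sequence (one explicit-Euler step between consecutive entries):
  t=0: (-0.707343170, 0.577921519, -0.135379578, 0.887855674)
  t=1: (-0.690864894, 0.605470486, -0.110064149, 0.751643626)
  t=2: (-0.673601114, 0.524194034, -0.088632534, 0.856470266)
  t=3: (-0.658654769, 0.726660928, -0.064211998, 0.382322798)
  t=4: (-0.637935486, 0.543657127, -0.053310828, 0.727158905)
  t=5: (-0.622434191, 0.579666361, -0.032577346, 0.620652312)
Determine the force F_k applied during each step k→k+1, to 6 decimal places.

step 0→1:
  ẍ = (ẋ'−ẋ)/dt = (0.605470486−0.577921519)/0.028513 = 0.966190
  θ̈ = (θ̇'−θ̇)/dt = (0.751643626−0.887855674)/0.028513 = -4.777191
  sinθ=-0.134966, cosθ=0.990850
  F = (M+m)·ẍ + m·l·cosθ·θ̈ − m·l·sinθ·θ̇² = 1.912561 + -0.283748 − -0.006378 = 1.635191
step 1→2:
  ẍ = (ẋ'−ẋ)/dt = (0.524194034−0.605470486)/0.028513 = -2.850505
  θ̈ = (θ̇'−θ̇)/dt = (0.856470266−0.751643626)/0.028513 = 3.676451
  sinθ=-0.109842, cosθ=0.993949
  F = (M+m)·ẍ + m·l·cosθ·θ̈ − m·l·sinθ·θ̇² = -5.642541 + 0.219051 − -0.003720 = -5.419770
step 2→3:
  ẍ = (ẋ'−ẋ)/dt = (0.726660928−0.524194034)/0.028513 = 7.100863
  θ̈ = (θ̇'−θ̇)/dt = (0.382322798−0.856470266)/0.028513 = -16.629168
  sinθ=-0.088517, cosθ=0.996075
  F = (M+m)·ẍ + m·l·cosθ·θ̈ − m·l·sinθ·θ̇² = 14.056072 + -0.992919 − -0.003892 = 13.067045
step 3→4:
  ẍ = (ẋ'−ẋ)/dt = (0.543657127−0.726660928)/0.028513 = -6.418258
  θ̈ = (θ̇'−θ̇)/dt = (0.727158905−0.382322798)/0.028513 = 12.093996
  sinθ=-0.064168, cosθ=0.997939
  F = (M+m)·ẍ + m·l·cosθ·θ̈ − m·l·sinθ·θ̇² = -12.704865 + 0.723478 − -0.000562 = -11.980825
step 4→5:
  ẍ = (ẋ'−ẋ)/dt = (0.579666361−0.543657127)/0.028513 = 1.262906
  θ̈ = (θ̇'−θ̇)/dt = (0.620652312−0.727158905)/0.028513 = -3.735370
  sinθ=-0.053286, cosθ=0.998579
  F = (M+m)·ẍ + m·l·cosθ·θ̈ − m·l·sinθ·θ̇² = 2.499907 + -0.223598 − -0.001689 = 2.277998

F_0 = 1.635191 N
F_1 = -5.419770 N
F_2 = 13.067045 N
F_3 = -11.980825 N
F_4 = 2.277998 N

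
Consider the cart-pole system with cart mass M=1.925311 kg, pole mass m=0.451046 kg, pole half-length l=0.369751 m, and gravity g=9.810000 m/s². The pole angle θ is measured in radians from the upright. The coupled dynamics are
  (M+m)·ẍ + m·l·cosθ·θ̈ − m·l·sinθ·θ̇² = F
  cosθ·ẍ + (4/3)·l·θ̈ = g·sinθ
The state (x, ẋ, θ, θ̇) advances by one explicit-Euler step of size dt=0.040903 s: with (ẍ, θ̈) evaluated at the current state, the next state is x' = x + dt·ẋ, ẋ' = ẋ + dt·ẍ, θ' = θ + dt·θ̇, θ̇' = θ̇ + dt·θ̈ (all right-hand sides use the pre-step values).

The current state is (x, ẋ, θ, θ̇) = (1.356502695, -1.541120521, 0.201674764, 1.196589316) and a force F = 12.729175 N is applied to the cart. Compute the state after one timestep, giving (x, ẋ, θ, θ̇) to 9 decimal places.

(1.293466242, -1.299373652, 0.250618857, 0.879204758)

sinθ=0.200310432, cosθ=0.979732479
temp = (F + m·l·θ̇²·sinθ)/(M+m) = (12.729175 + 0.047832601)/2.376357 = 5.376720586
θ̈ = (g·sinθ − cosθ·temp)/(l·(4/3 − m·cos²θ/(M+m))) = -7.759444484
ẍ = temp − m·l·θ̈·cosθ/(M+m) = 5.910247882
Euler: x'=1.356502695+0.040903·-1.541120521=1.293466242, ẋ'=-1.541120521+0.040903·5.910247882=-1.299373652
       θ'=0.201674764+0.040903·1.196589316=0.250618857, θ̇'=1.196589316+0.040903·-7.759444484=0.879204758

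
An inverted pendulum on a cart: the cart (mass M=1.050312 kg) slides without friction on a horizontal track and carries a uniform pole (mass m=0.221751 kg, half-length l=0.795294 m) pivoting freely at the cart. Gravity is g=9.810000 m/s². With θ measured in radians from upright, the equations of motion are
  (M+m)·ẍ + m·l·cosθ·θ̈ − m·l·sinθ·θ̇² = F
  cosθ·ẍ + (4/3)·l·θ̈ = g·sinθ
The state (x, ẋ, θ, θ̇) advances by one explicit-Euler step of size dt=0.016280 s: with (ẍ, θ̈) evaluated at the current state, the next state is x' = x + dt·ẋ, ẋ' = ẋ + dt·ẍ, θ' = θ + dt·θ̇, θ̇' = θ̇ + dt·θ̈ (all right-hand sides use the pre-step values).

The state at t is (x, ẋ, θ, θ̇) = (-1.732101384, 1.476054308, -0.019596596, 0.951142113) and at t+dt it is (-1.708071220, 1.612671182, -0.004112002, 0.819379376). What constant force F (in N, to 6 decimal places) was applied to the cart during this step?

F = 9.250818 N

ẍ = (ẋ'−ẋ)/dt = (1.612671182−1.476054308)/0.016280 = 8.391700
θ̈ = (θ̇'−θ̇)/dt = (0.819379376−0.951142113)/0.016280 = -8.093534
sinθ=-0.019595, cosθ=0.999808
F = (M+m)·ẍ + m·l·cosθ·θ̈ − m·l·sinθ·θ̇² = 10.674771 + -1.427079 − -0.003126 = 9.250818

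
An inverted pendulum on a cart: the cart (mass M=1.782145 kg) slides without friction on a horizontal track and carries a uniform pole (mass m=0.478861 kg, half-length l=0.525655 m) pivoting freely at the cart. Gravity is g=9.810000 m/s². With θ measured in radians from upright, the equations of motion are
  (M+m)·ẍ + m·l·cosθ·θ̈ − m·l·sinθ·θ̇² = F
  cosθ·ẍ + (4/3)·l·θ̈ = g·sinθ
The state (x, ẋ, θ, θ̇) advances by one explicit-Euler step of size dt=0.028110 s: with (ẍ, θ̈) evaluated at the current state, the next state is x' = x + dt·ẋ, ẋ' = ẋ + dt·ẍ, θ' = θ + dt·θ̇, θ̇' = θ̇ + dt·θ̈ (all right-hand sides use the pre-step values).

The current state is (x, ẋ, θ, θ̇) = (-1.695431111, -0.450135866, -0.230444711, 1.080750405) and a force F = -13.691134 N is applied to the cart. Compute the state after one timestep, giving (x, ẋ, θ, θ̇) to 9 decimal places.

sinθ=-0.228410501, cosθ=0.973564915
temp = (F + m·l·θ̇²·sinθ)/(M+m) = (-13.691134 + -0.067154814)/2.261006 = -6.085029767
θ̈ = (g·sinθ − cosθ·temp)/(l·(4/3 − m·cos²θ/(M+m))) = 6.187031589
ẍ = temp − m·l·θ̈·cosθ/(M+m) = -6.755617803
Euler: x'=-1.695431111+0.028110·-0.450135866=-1.708084430, ẋ'=-0.450135866+0.028110·-6.755617803=-0.640036282
       θ'=-0.230444711+0.028110·1.080750405=-0.200064817, θ̇'=1.080750405+0.028110·6.187031589=1.254667863

(-1.708084430, -0.640036282, -0.200064817, 1.254667863)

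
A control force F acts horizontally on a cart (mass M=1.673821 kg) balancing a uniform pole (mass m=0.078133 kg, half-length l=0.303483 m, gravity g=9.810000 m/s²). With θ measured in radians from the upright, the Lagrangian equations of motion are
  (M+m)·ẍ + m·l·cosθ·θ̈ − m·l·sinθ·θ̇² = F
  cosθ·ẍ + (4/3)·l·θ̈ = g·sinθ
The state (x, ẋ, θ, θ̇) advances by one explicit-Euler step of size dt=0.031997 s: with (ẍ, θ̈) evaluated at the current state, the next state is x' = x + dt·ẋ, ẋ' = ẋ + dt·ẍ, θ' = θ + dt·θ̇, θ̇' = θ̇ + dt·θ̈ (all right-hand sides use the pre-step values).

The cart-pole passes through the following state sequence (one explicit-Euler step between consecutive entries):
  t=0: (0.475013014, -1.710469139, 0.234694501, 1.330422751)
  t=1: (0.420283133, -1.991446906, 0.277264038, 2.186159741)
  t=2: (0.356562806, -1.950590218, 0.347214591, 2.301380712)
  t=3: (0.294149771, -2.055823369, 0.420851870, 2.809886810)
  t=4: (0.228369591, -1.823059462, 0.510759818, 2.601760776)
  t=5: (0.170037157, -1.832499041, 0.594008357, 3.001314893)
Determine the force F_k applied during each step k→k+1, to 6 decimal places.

step 0→1:
  ẍ = (ẋ'−ẋ)/dt = (-1.991446906−-1.710469139)/0.031997 = -8.781378
  θ̈ = (θ̇'−θ̇)/dt = (2.186159741−1.330422751)/0.031997 = 26.744288
  sinθ=0.232546, cosθ=0.972585
  F = (M+m)·ẍ + m·l·cosθ·θ̈ − m·l·sinθ·θ̇² = -15.384571 + 0.616776 − 0.009760 = -14.777555
step 1→2:
  ẍ = (ẋ'−ẋ)/dt = (-1.950590218−-1.991446906)/0.031997 = 1.276891
  θ̈ = (θ̇'−θ̇)/dt = (2.301380712−2.186159741)/0.031997 = 3.600993
  sinθ=0.273725, cosθ=0.961808
  F = (M+m)·ẍ + m·l·cosθ·θ̈ − m·l·sinθ·θ̇² = 2.237055 + 0.082126 − 0.031020 = 2.288160
step 2→3:
  ẍ = (ẋ'−ẋ)/dt = (-2.055823369−-1.950590218)/0.031997 = -3.288844
  θ̈ = (θ̇'−θ̇)/dt = (2.809886810−2.301380712)/0.031997 = 15.892305
  sinθ=0.340280, cosθ=0.940324
  F = (M+m)·ẍ + m·l·cosθ·θ̈ − m·l·sinθ·θ̇² = -5.761904 + 0.354351 − 0.042735 = -5.450288
step 3→4:
  ẍ = (ẋ'−ẋ)/dt = (-1.823059462−-2.055823369)/0.031997 = 7.274554
  θ̈ = (θ̇'−θ̇)/dt = (2.601760776−2.809886810)/0.031997 = -6.504548
  sinθ=0.408538, cosθ=0.912741
  F = (M+m)·ẍ + m·l·cosθ·θ̈ − m·l·sinθ·θ̇² = 12.744684 + -0.140778 − 0.076486 = 12.527421
step 4→5:
  ẍ = (ẋ'−ẋ)/dt = (-1.832499041−-1.823059462)/0.031997 = -0.295014
  θ̈ = (θ̇'−θ̇)/dt = (3.001314893−2.601760776)/0.031997 = 12.487237
  sinθ=0.488840, cosθ=0.872373
  F = (M+m)·ẍ + m·l·cosθ·θ̈ − m·l·sinθ·θ̇² = -0.516852 + 0.258308 − 0.078464 = -0.337008

F_0 = -14.777555 N
F_1 = 2.288160 N
F_2 = -5.450288 N
F_3 = 12.527421 N
F_4 = -0.337008 N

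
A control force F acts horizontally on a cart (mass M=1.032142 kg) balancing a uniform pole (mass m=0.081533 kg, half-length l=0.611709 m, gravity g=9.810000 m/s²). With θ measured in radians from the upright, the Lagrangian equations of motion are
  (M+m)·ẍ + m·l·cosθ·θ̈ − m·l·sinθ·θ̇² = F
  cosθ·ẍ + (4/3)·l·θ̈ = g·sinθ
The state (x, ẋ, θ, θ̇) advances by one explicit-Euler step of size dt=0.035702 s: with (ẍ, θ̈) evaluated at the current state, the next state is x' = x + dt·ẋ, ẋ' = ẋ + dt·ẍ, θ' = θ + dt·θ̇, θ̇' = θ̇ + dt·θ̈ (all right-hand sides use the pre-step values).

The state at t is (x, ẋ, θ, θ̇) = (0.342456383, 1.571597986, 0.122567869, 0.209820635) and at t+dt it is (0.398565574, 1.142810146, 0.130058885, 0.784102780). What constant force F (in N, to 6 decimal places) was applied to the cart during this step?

F = -12.579484 N

ẍ = (ẋ'−ẋ)/dt = (1.142810146−1.571597986)/0.035702 = -12.010191
θ̈ = (θ̇'−θ̇)/dt = (0.784102780−0.209820635)/0.035702 = 16.085433
sinθ=0.122261, cosθ=0.992498
F = (M+m)·ẍ + m·l·cosθ·θ̈ − m·l·sinθ·θ̇² = -13.375449 + 0.796234 − 0.000268 = -12.579484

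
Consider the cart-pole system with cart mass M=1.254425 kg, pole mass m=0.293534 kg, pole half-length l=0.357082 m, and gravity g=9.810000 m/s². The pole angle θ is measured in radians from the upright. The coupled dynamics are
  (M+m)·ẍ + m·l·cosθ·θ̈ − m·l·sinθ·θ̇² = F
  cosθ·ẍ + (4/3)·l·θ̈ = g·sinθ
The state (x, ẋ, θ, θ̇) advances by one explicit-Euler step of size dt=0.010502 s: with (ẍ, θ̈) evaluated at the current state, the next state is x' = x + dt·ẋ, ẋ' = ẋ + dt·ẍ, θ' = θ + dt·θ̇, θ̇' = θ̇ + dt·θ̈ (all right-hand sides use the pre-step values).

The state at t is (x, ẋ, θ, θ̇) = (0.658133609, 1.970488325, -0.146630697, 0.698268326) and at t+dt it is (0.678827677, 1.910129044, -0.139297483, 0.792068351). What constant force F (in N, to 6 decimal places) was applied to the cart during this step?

F = -7.963156 N

ẍ = (ẋ'−ẋ)/dt = (1.910129044−1.970488325)/0.010502 = -5.747408
θ̈ = (θ̇'−θ̇)/dt = (0.792068351−0.698268326)/0.010502 = 8.931634
sinθ=-0.146106, cosθ=0.989269
F = (M+m)·ẍ + m·l·cosθ·θ̈ − m·l·sinθ·θ̇² = -8.896752 + 0.926129 − -0.007467 = -7.963156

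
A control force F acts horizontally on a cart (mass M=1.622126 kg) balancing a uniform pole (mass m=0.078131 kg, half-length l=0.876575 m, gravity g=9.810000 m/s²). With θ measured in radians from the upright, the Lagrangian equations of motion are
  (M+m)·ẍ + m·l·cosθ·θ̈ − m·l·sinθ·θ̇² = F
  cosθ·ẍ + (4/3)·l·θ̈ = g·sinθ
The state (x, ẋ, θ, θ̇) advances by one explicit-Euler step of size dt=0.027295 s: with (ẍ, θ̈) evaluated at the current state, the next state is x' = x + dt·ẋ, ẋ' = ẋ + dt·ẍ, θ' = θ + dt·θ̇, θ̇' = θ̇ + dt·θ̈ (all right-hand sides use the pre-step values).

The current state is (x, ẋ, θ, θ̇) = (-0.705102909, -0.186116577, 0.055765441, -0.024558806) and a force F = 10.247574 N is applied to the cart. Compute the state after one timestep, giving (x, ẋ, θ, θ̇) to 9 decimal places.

(-0.710182961, -0.016286212, 0.055095108, -0.156871040)

sinθ=0.055736542, cosθ=0.998445511
temp = (F + m·l·θ̇²·sinθ)/(M+m) = (10.247574 + 0.000002302)/1.700257 = 6.027074908
θ̈ = (g·sinθ − cosθ·temp)/(l·(4/3 − m·cos²θ/(M+m))) = -4.847489799
ẍ = temp − m·l·θ̈·cosθ/(M+m) = 6.222032057
Euler: x'=-0.705102909+0.027295·-0.186116577=-0.710182961, ẋ'=-0.186116577+0.027295·6.222032057=-0.016286212
       θ'=0.055765441+0.027295·-0.024558806=0.055095108, θ̇'=-0.024558806+0.027295·-4.847489799=-0.156871040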